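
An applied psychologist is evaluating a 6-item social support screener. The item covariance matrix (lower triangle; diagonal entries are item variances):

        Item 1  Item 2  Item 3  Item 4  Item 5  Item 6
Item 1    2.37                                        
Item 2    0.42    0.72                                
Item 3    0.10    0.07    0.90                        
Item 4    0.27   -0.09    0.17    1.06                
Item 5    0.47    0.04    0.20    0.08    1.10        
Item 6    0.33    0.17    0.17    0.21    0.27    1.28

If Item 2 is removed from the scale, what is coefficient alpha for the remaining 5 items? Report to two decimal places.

Remaining items: Item 1, Item 3, Item 4, Item 5, Item 6 (k = 5).
Σσᵢ² = 2.37 + 0.90 + 1.06 + 1.10 + 1.28 = 6.71
Var(T) = 6.71 + 2 × 2.27 = 11.25
α (item deleted) = (5/4)·(1 − 6.71/11.25) = 0.50

coefficient alpha = 0.50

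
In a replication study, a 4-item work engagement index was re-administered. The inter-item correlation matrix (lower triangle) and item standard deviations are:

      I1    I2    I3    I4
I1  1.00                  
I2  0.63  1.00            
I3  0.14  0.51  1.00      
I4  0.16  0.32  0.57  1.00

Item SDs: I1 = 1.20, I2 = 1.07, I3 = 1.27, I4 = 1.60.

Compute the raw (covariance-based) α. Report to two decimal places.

Σσ²ᵢ = 1.20² + 1.07² + 1.27² + 1.60² = 6.7578
Covariances σ_ij = r_ij · s_i · s_j:
  σ(I1,I2) = 0.63 × 1.20 × 1.07 = 0.8089
  σ(I1,I3) = 0.14 × 1.20 × 1.27 = 0.2134
  σ(I1,I4) = 0.16 × 1.20 × 1.60 = 0.3072
  σ(I2,I3) = 0.51 × 1.07 × 1.27 = 0.6930
  σ(I2,I4) = 0.32 × 1.07 × 1.60 = 0.5478
  σ(I3,I4) = 0.57 × 1.27 × 1.60 = 1.1582
σ²_T = Σσ²ᵢ + 2·Σσ_ij = 6.7578 + 2 × 3.7285 = 14.2148
α = (4/3)·(1 − 6.7578/14.2148) = 0.70

α = 0.70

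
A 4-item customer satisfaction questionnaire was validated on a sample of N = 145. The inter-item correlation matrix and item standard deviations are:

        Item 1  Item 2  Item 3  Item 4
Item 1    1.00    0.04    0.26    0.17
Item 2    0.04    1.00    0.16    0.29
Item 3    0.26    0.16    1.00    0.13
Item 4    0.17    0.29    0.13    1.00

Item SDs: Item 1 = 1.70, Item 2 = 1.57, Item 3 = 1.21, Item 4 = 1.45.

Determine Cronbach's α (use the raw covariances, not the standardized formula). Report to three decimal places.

α = 0.447

Σσ²ᵢ = 1.70² + 1.57² + 1.21² + 1.45² = 8.9215
Covariances σ_ij = r_ij · s_i · s_j:
  σ(Item 1,Item 2) = 0.04 × 1.70 × 1.57 = 0.1068
  σ(Item 1,Item 3) = 0.26 × 1.70 × 1.21 = 0.5348
  σ(Item 1,Item 4) = 0.17 × 1.70 × 1.45 = 0.4191
  σ(Item 2,Item 3) = 0.16 × 1.57 × 1.21 = 0.3040
  σ(Item 2,Item 4) = 0.29 × 1.57 × 1.45 = 0.6602
  σ(Item 3,Item 4) = 0.13 × 1.21 × 1.45 = 0.2281
σ²_T = Σσ²ᵢ + 2·Σσ_ij = 8.9215 + 2 × 2.2530 = 13.4275
α = (4/3)·(1 − 8.9215/13.4275) = 0.447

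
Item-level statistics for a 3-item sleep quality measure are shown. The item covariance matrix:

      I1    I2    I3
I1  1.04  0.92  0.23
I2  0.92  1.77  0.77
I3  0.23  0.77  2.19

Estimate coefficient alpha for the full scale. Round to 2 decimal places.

α = 0.65

Σσ²ᵢ = 1.04 + 1.77 + 2.19 = 5.00
Sum of the distinct covariances = 1.92
Var(T) = 5.00 + 2 × 1.92 = 8.84
α = (k/(k−1))·(1 − Σσ²ᵢ/Var(T)) = (3/2)·(1 − 5.00/8.84) = 0.65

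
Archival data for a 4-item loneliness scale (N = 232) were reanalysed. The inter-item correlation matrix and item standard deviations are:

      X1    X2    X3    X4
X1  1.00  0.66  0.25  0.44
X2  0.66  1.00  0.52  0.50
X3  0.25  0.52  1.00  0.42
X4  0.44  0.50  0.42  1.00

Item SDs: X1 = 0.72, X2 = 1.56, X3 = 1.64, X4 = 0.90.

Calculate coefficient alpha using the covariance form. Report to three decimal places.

Σσ²ᵢ = 0.72² + 1.56² + 1.64² + 0.90² = 6.4516
Covariances σ_ij = r_ij · s_i · s_j:
  σ(X1,X2) = 0.66 × 0.72 × 1.56 = 0.7413
  σ(X1,X3) = 0.25 × 0.72 × 1.64 = 0.2952
  σ(X1,X4) = 0.44 × 0.72 × 0.90 = 0.2851
  σ(X2,X3) = 0.52 × 1.56 × 1.64 = 1.3304
  σ(X2,X4) = 0.50 × 1.56 × 0.90 = 0.7020
  σ(X3,X4) = 0.42 × 1.64 × 0.90 = 0.6199
σ²_T = Σσ²ᵢ + 2·Σσ_ij = 6.4516 + 2 × 3.9739 = 14.3994
α = (4/3)·(1 − 6.4516/14.3994) = 0.736

coefficient alpha = 0.736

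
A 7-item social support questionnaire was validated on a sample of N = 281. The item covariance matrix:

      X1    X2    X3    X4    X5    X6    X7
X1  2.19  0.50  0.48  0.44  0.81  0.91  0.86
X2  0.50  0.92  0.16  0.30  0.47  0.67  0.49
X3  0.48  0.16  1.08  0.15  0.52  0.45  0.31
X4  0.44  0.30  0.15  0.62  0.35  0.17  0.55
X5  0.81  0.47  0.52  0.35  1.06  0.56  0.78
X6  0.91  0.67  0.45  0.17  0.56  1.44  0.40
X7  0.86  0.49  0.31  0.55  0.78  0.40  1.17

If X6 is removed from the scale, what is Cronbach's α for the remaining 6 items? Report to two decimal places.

Remaining items: X1, X2, X3, X4, X5, X7 (k = 6).
Σσᵢ² = 2.19 + 0.92 + 1.08 + 0.62 + 1.06 + 1.17 = 7.04
total variance = 7.04 + 2 × 7.17 = 21.38
α (item deleted) = (6/5)·(1 − 7.04/21.38) = 0.80

Cronbach's α = 0.80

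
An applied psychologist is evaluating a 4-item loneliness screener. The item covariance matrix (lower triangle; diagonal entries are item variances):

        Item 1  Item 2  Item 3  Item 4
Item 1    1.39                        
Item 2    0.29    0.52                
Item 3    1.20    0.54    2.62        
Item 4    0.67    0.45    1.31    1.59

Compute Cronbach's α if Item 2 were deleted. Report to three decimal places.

Remaining items: Item 1, Item 3, Item 4 (k = 3).
ΣVar(i) = 1.39 + 2.62 + 1.59 = 5.60
Var(T) = 5.60 + 2 × 3.18 = 11.96
α (item deleted) = (3/2)·(1 − 5.60/11.96) = 0.798

Cronbach's α = 0.798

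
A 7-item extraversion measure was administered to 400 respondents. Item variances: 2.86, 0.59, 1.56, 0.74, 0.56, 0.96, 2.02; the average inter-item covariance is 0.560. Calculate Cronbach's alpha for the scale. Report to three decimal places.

α = 0.836

Σσ²ᵢ = 2.86 + 0.59 + 1.56 + 0.74 + 0.56 + 0.96 + 2.02 = 9.29
Sum of the 21 distinct covariances = 21 × 0.560 = 11.760
σ²_T = Σσ²ᵢ + 2·Σcov = 9.29 + 2 × 11.760 = 32.810
α = (7/6)·(1 − 9.29/32.810) = 0.836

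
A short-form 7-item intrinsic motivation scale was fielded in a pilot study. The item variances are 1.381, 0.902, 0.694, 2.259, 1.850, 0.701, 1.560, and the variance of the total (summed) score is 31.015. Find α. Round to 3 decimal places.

ΣVar(i) = 1.381 + 0.902 + 0.694 + 2.259 + 1.850 + 0.701 + 1.560 = 9.347
α = (k/(k−1))·(1 − ΣVar(i)/σ²_T) = (7/6)·(1 − 9.347/31.015) = 0.815

α = 0.815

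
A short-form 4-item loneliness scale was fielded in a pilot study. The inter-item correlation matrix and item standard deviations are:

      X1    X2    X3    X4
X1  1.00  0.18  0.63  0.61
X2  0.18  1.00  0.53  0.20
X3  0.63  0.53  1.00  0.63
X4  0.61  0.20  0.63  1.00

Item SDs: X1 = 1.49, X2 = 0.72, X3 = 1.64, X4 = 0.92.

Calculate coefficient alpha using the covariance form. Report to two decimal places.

coefficient alpha = 0.77

Σσ²ᵢ = 1.49² + 0.72² + 1.64² + 0.92² = 6.2745
Covariances σ_ij = r_ij · s_i · s_j:
  σ(X1,X2) = 0.18 × 1.49 × 0.72 = 0.1931
  σ(X1,X3) = 0.63 × 1.49 × 1.64 = 1.5395
  σ(X1,X4) = 0.61 × 1.49 × 0.92 = 0.8362
  σ(X2,X3) = 0.53 × 0.72 × 1.64 = 0.6258
  σ(X2,X4) = 0.20 × 0.72 × 0.92 = 0.1325
  σ(X3,X4) = 0.63 × 1.64 × 0.92 = 0.9505
σ²_T = Σσ²ᵢ + 2·Σσ_ij = 6.2745 + 2 × 4.2776 = 14.8297
α = (4/3)·(1 − 6.2745/14.8297) = 0.77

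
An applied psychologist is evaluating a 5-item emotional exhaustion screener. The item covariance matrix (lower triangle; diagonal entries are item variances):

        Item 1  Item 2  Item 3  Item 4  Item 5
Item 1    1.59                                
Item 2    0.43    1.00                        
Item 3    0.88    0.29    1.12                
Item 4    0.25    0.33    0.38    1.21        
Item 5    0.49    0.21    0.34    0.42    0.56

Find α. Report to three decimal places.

Σσᵢ² = 1.59 + 1.00 + 1.12 + 1.21 + 0.56 = 5.48
Σ_{i<j} σ_ij = 4.02
total variance = 5.48 + 2 × 4.02 = 13.52
α = (k/(k−1))·(1 − Σσᵢ²/total variance) = (5/4)·(1 − 5.48/13.52) = 0.743

α = 0.743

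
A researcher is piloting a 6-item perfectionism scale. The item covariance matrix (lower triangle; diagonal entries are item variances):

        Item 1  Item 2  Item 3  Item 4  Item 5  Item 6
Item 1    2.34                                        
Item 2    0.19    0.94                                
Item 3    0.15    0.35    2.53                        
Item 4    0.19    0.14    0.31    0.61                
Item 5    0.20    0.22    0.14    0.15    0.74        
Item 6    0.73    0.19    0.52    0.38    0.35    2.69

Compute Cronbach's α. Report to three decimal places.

Σσᵢ² = 2.34 + 0.94 + 2.53 + 0.61 + 0.74 + 2.69 = 9.85
Sum of off-diagonal covariances = 4.21
σ²_T = 9.85 + 2 × 4.21 = 18.27
α = (k/(k−1))·(1 − Σσᵢ²/σ²_T) = (6/5)·(1 − 9.85/18.27) = 0.553

α = 0.553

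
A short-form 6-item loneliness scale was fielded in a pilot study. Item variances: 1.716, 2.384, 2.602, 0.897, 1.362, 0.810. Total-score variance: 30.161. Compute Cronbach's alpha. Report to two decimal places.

Cronbach's alpha = 0.81

sum of item variances = 1.716 + 2.384 + 2.602 + 0.897 + 1.362 + 0.810 = 9.771
α = (k/(k−1))·(1 − sum of item variances/σ²_total) = (6/5)·(1 − 9.771/30.161) = 0.81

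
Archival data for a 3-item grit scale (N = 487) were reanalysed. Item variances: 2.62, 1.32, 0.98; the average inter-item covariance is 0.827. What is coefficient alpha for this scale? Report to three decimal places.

coefficient alpha = 0.753

Σσ²ᵢ = 2.62 + 1.32 + 0.98 = 4.92
Sum of the 3 distinct covariances = 3 × 0.827 = 2.481
Var(T) = Σσ²ᵢ + 2·Σcov = 4.92 + 2 × 2.481 = 9.882
α = (3/2)·(1 − 4.92/9.882) = 0.753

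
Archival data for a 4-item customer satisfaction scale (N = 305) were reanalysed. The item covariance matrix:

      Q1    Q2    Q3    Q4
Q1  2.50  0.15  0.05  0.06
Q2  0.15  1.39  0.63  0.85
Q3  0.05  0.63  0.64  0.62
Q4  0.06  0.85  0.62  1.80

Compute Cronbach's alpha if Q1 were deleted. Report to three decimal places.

α = 0.785

Remaining items: Q2, Q3, Q4 (k = 3).
Σσᵢ² = 1.39 + 0.64 + 1.80 = 3.83
σ²_T = 3.83 + 2 × 2.10 = 8.03
α (item deleted) = (3/2)·(1 − 3.83/8.03) = 0.785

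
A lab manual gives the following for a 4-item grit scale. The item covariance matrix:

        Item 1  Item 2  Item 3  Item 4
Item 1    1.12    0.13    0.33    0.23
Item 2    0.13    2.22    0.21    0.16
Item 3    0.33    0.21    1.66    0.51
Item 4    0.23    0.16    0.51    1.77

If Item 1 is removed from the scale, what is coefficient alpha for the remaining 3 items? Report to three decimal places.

Remaining items: Item 2, Item 3, Item 4 (k = 3).
Σσᵢ² = 2.22 + 1.66 + 1.77 = 5.65
σ²_T = 5.65 + 2 × 0.88 = 7.41
α (item deleted) = (3/2)·(1 − 5.65/7.41) = 0.356

coefficient alpha = 0.356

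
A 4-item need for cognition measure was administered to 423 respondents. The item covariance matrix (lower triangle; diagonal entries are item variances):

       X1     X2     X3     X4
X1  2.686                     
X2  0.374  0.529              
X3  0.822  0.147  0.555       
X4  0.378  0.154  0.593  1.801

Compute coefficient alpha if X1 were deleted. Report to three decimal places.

Remaining items: X2, X3, X4 (k = 3).
Σσ²ᵢ = 0.529 + 0.555 + 1.801 = 2.885
Var(T) = 2.885 + 2 × 0.894 = 4.673
α (item deleted) = (3/2)·(1 − 2.885/4.673) = 0.574

α = 0.574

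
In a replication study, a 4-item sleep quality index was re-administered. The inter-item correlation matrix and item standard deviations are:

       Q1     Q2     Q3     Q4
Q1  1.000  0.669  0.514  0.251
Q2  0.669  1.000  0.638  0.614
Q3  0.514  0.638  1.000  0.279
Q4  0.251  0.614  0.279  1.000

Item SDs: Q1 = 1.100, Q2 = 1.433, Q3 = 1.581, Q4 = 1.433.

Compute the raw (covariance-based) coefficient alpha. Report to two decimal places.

α = 0.79

Σσ²ᵢ = 1.100² + 1.433² + 1.581² + 1.433² = 7.8165
Covariances σ_ij = r_ij · s_i · s_j:
  σ(Q1,Q2) = 0.669 × 1.100 × 1.433 = 1.0545
  σ(Q1,Q3) = 0.514 × 1.100 × 1.581 = 0.8939
  σ(Q1,Q4) = 0.251 × 1.100 × 1.433 = 0.3957
  σ(Q2,Q3) = 0.638 × 1.433 × 1.581 = 1.4454
  σ(Q2,Q4) = 0.614 × 1.433 × 1.433 = 1.2608
  σ(Q3,Q4) = 0.279 × 1.581 × 1.433 = 0.6321
σ²_T = Σσ²ᵢ + 2·Σσ_ij = 7.8165 + 2 × 5.6824 = 19.1813
α = (4/3)·(1 − 7.8165/19.1813) = 0.79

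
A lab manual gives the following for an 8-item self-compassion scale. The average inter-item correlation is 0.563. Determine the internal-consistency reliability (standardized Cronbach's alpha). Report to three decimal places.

Standardized α = k·r̄ / (1 + (k−1)·r̄) = 8 × 0.563 / (1 + 7 × 0.563)
  = 4.5040 / 4.9410 = 0.912

α = 0.912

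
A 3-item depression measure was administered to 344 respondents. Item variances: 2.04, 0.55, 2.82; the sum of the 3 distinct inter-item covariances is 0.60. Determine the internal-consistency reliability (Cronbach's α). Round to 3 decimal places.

Cronbach's α = 0.272

sum of item variances = 2.04 + 0.55 + 2.82 = 5.41
Sum of distinct covariances = 0.60
Var(T) = sum of item variances + 2·Σcov = 5.41 + 2 × 0.60 = 6.61
α = (3/2)·(1 − 5.41/6.61) = 0.272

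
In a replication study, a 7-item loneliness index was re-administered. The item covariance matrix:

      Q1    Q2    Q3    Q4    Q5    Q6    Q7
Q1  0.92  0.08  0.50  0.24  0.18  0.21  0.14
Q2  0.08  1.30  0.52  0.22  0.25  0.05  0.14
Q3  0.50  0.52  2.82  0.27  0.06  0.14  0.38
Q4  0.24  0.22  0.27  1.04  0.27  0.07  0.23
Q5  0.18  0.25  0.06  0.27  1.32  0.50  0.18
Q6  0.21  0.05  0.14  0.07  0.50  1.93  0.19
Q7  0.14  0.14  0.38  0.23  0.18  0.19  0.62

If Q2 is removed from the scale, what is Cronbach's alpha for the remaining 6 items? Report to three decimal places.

α = 0.542

Remaining items: Q1, Q3, Q4, Q5, Q6, Q7 (k = 6).
sum of item variances = 0.92 + 2.82 + 1.04 + 1.32 + 1.93 + 0.62 = 8.65
total variance = 8.65 + 2 × 3.56 = 15.77
α (item deleted) = (6/5)·(1 − 8.65/15.77) = 0.542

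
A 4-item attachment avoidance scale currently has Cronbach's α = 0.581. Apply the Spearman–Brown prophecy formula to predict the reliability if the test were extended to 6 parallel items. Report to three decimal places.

Length factor m = 6/4 = 1.5000
α' = m·α / (1 + (m−1)·α)
   = 6/4 × 0.581 / (1 + (6/4 − 1) × 0.581)
   = 0.8715 / 1.2905 = 0.675

predicted reliability = 0.675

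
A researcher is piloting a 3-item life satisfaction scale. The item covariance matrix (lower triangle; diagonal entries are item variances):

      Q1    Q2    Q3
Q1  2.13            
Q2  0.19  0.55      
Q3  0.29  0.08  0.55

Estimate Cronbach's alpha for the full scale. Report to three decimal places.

Cronbach's alpha = 0.386

sum of item variances = 2.13 + 0.55 + 0.55 = 3.23
Sum of the distinct covariances = 0.56
total variance = 3.23 + 2 × 0.56 = 4.35
α = (k/(k−1))·(1 − sum of item variances/total variance) = (3/2)·(1 − 3.23/4.35) = 0.386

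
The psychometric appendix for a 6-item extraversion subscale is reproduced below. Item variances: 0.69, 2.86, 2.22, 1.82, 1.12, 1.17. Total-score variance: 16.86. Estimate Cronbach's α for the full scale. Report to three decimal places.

ΣVar(i) = 0.69 + 2.86 + 2.22 + 1.82 + 1.12 + 1.17 = 9.88
α = (k/(k−1))·(1 − ΣVar(i)/σ²_T) = (6/5)·(1 − 9.88/16.86) = 0.497

Cronbach's α = 0.497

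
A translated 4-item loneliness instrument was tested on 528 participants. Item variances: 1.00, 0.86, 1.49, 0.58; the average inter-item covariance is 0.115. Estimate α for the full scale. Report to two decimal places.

sum of item variances = 1.00 + 0.86 + 1.49 + 0.58 = 3.93
Sum of the 6 distinct covariances = 6 × 0.115 = 0.690
σ²_T = sum of item variances + 2·Σcov = 3.93 + 2 × 0.690 = 5.310
α = (4/3)·(1 − 3.93/5.310) = 0.35

α = 0.35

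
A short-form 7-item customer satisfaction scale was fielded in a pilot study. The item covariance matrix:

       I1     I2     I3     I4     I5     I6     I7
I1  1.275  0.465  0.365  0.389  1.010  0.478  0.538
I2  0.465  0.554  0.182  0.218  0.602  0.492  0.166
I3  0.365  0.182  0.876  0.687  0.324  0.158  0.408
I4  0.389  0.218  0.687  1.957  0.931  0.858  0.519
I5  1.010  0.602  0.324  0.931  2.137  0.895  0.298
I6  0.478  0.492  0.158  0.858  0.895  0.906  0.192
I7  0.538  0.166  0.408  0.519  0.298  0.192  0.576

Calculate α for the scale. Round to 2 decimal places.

α = 0.83

ΣVar(i) = 1.275 + 0.554 + 0.876 + 1.957 + 2.137 + 0.906 + 0.576 = 8.281
Sum of off-diagonal covariances = 10.175
σ²_T = 8.281 + 2 × 10.175 = 28.631
α = (k/(k−1))·(1 − ΣVar(i)/σ²_T) = (7/6)·(1 − 8.281/28.631) = 0.83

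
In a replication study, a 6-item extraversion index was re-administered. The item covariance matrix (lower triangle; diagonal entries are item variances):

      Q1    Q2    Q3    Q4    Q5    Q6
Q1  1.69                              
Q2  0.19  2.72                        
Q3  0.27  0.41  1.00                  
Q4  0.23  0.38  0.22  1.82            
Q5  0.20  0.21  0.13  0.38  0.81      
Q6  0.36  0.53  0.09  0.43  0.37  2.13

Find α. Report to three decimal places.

Σσ²ᵢ = 1.69 + 2.72 + 1.00 + 1.82 + 0.81 + 2.13 = 10.17
Sum of the distinct covariances = 4.40
σ²_total = 10.17 + 2 × 4.40 = 18.97
α = (k/(k−1))·(1 − Σσ²ᵢ/σ²_total) = (6/5)·(1 − 10.17/18.97) = 0.557

α = 0.557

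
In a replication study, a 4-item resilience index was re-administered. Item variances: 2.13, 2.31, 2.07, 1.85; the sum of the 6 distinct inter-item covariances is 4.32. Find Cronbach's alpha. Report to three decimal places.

Σσ²ᵢ = 2.13 + 2.31 + 2.07 + 1.85 = 8.36
Sum of distinct covariances = 4.32
Var(T) = Σσ²ᵢ + 2·Σcov = 8.36 + 2 × 4.32 = 17.00
α = (4/3)·(1 − 8.36/17.00) = 0.678

Cronbach's alpha = 0.678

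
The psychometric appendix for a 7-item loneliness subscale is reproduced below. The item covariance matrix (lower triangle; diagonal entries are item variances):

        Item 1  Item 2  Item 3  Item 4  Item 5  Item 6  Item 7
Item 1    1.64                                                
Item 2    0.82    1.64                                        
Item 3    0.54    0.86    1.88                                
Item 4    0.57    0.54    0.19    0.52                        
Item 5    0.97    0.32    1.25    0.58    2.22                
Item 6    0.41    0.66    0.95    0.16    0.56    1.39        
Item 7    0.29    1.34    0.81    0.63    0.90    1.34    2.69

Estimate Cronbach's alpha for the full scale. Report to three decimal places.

Cronbach's alpha = 0.829

Σσ²ᵢ = 1.64 + 1.64 + 1.88 + 0.52 + 2.22 + 1.39 + 2.69 = 11.98
Sum of the distinct covariances = 14.69
σ²_T = 11.98 + 2 × 14.69 = 41.36
α = (k/(k−1))·(1 − Σσ²ᵢ/σ²_T) = (7/6)·(1 − 11.98/41.36) = 0.829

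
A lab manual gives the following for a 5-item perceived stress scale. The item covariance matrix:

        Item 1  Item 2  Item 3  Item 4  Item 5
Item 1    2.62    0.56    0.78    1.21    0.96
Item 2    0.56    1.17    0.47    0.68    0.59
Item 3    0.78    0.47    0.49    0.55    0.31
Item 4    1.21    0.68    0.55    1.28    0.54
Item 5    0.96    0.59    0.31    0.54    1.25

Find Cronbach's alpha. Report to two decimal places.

Σσ²ᵢ = 2.62 + 1.17 + 0.49 + 1.28 + 1.25 = 6.81
Σ_{i<j} σ_ij = 6.65
Var(T) = 6.81 + 2 × 6.65 = 20.11
α = (k/(k−1))·(1 − Σσ²ᵢ/Var(T)) = (5/4)·(1 − 6.81/20.11) = 0.83

Cronbach's alpha = 0.83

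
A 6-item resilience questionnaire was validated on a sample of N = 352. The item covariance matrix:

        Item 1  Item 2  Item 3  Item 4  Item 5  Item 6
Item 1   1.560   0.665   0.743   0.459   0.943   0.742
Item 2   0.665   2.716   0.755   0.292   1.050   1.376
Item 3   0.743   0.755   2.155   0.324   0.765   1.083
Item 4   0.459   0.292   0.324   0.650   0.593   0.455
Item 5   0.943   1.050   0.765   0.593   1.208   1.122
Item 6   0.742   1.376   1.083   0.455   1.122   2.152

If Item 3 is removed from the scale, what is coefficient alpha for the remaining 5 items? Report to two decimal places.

Remaining items: Item 1, Item 2, Item 4, Item 5, Item 6 (k = 5).
Σσ²ᵢ = 1.560 + 2.716 + 0.650 + 1.208 + 2.152 = 8.286
σ²_total = 8.286 + 2 × 7.697 = 23.680
α (item deleted) = (5/4)·(1 − 8.286/23.680) = 0.81

coefficient alpha = 0.81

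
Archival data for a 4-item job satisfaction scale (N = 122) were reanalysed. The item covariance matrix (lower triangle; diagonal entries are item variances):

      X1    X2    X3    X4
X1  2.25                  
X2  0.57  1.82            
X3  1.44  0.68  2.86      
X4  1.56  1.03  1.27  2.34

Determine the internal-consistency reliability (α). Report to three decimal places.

Σσ²ᵢ = 2.25 + 1.82 + 2.86 + 2.34 = 9.27
Σ_{i<j} σ_ij = 6.55
total variance = 9.27 + 2 × 6.55 = 22.37
α = (k/(k−1))·(1 − Σσ²ᵢ/total variance) = (4/3)·(1 − 9.27/22.37) = 0.781

α = 0.781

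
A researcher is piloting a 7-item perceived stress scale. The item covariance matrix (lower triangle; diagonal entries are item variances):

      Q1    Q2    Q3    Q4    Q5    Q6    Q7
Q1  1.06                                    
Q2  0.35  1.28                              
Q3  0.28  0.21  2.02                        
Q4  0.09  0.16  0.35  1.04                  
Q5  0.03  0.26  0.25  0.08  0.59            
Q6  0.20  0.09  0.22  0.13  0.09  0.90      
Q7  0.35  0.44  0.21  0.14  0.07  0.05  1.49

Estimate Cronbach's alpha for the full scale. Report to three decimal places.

α = 0.573

Σσᵢ² = 1.06 + 1.28 + 2.02 + 1.04 + 0.59 + 0.90 + 1.49 = 8.38
Sum of the distinct covariances = 4.05
σ²_total = 8.38 + 2 × 4.05 = 16.48
α = (k/(k−1))·(1 − Σσᵢ²/σ²_total) = (7/6)·(1 − 8.38/16.48) = 0.573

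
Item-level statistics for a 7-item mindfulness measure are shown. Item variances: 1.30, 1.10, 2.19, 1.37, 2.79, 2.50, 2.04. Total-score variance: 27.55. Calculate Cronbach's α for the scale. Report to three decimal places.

ΣVar(i) = 1.30 + 1.10 + 2.19 + 1.37 + 2.79 + 2.50 + 2.04 = 13.29
α = (k/(k−1))·(1 − ΣVar(i)/σ²_total) = (7/6)·(1 − 13.29/27.55) = 0.604

α = 0.604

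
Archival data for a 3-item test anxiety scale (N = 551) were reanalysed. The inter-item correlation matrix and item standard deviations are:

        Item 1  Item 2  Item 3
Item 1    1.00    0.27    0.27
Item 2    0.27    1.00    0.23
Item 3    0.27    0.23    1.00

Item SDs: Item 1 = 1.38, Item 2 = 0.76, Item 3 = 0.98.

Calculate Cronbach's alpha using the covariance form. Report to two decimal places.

Σσ²ᵢ = 1.38² + 0.76² + 0.98² = 3.4424
Covariances σ_ij = r_ij · s_i · s_j:
  σ(Item 1,Item 2) = 0.27 × 1.38 × 0.76 = 0.2832
  σ(Item 1,Item 3) = 0.27 × 1.38 × 0.98 = 0.3651
  σ(Item 2,Item 3) = 0.23 × 0.76 × 0.98 = 0.1713
σ²_T = Σσ²ᵢ + 2·Σσ_ij = 3.4424 + 2 × 0.8196 = 5.0816
α = (3/2)·(1 − 3.4424/5.0816) = 0.48

Cronbach's alpha = 0.48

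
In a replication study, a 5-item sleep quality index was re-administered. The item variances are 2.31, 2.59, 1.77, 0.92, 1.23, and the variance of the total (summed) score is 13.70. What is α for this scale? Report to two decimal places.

α = 0.45

Σσᵢ² = 2.31 + 2.59 + 1.77 + 0.92 + 1.23 = 8.82
α = (k/(k−1))·(1 − Σσᵢ²/σ²_total) = (5/4)·(1 − 8.82/13.70) = 0.45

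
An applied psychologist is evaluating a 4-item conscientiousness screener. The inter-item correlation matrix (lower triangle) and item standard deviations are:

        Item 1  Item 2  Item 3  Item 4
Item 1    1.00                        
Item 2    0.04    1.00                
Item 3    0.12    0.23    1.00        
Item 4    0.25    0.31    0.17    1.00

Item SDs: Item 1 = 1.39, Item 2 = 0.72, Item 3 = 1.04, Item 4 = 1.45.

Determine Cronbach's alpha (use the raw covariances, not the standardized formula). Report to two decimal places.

Σσ²ᵢ = 1.39² + 0.72² + 1.04² + 1.45² = 5.6346
Covariances σ_ij = r_ij · s_i · s_j:
  σ(Item 1,Item 2) = 0.04 × 1.39 × 0.72 = 0.0400
  σ(Item 1,Item 3) = 0.12 × 1.39 × 1.04 = 0.1735
  σ(Item 1,Item 4) = 0.25 × 1.39 × 1.45 = 0.5039
  σ(Item 2,Item 3) = 0.23 × 0.72 × 1.04 = 0.1722
  σ(Item 2,Item 4) = 0.31 × 0.72 × 1.45 = 0.3236
  σ(Item 3,Item 4) = 0.17 × 1.04 × 1.45 = 0.2564
σ²_T = Σσ²ᵢ + 2·Σσ_ij = 5.6346 + 2 × 1.4696 = 8.5738
α = (4/3)·(1 − 5.6346/8.5738) = 0.46

α = 0.46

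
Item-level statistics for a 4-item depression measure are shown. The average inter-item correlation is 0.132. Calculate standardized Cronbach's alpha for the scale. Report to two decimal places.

α = 0.38

Standardized α = k·r̄ / (1 + (k−1)·r̄) = 4 × 0.132 / (1 + 3 × 0.132)
  = 0.5280 / 1.3960 = 0.38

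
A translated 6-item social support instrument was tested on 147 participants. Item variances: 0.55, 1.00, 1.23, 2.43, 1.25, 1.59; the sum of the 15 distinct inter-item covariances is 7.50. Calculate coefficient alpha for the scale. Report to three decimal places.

sum of item variances = 0.55 + 1.00 + 1.23 + 2.43 + 1.25 + 1.59 = 8.05
Sum of distinct covariances = 7.50
σ²_total = sum of item variances + 2·Σcov = 8.05 + 2 × 7.50 = 23.05
α = (6/5)·(1 − 8.05/23.05) = 0.781

α = 0.781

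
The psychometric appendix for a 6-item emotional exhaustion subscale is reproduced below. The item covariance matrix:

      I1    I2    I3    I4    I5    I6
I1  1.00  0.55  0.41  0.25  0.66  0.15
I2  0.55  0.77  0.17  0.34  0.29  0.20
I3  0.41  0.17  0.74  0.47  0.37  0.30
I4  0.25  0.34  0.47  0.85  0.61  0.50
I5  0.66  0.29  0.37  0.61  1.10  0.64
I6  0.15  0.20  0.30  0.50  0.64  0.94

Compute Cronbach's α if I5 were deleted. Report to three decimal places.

Remaining items: I1, I2, I3, I4, I6 (k = 5).
Σσᵢ² = 1.00 + 0.77 + 0.74 + 0.85 + 0.94 = 4.30
total variance = 4.30 + 2 × 3.34 = 10.98
α (item deleted) = (5/4)·(1 − 4.30/10.98) = 0.760

Cronbach's α = 0.760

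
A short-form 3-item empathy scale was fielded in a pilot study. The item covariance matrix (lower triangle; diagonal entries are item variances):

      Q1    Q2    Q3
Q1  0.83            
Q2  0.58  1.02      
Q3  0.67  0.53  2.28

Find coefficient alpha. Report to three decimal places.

ΣVar(i) = 0.83 + 1.02 + 2.28 = 4.13
Sum of off-diagonal covariances = 1.78
σ²_T = 4.13 + 2 × 1.78 = 7.69
α = (k/(k−1))·(1 − ΣVar(i)/σ²_T) = (3/2)·(1 − 4.13/7.69) = 0.694

coefficient alpha = 0.694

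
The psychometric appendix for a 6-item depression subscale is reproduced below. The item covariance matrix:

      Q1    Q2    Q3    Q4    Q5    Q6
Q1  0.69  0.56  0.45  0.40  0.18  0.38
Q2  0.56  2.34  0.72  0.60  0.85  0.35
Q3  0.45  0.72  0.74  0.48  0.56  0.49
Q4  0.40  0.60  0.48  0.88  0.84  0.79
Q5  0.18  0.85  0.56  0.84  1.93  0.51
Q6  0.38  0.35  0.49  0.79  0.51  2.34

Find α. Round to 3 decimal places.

α = 0.776

Σσᵢ² = 0.69 + 2.34 + 0.74 + 0.88 + 1.93 + 2.34 = 8.92
Σ_{i<j} σ_ij = 8.16
total variance = 8.92 + 2 × 8.16 = 25.24
α = (k/(k−1))·(1 − Σσᵢ²/total variance) = (6/5)·(1 − 8.92/25.24) = 0.776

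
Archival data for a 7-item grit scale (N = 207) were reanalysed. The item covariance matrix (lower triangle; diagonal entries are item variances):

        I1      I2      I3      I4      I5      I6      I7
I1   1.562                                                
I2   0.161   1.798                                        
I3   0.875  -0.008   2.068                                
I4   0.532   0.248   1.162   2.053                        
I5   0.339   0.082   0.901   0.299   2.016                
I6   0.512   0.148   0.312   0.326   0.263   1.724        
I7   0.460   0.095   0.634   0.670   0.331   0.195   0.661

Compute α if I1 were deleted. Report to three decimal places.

α = 0.628

Remaining items: I2, I3, I4, I5, I6, I7 (k = 6).
Σσ²ᵢ = 1.798 + 2.068 + 2.053 + 2.016 + 1.724 + 0.661 = 10.320
total variance = 10.320 + 2 × 5.658 = 21.636
α (item deleted) = (6/5)·(1 − 10.320/21.636) = 0.628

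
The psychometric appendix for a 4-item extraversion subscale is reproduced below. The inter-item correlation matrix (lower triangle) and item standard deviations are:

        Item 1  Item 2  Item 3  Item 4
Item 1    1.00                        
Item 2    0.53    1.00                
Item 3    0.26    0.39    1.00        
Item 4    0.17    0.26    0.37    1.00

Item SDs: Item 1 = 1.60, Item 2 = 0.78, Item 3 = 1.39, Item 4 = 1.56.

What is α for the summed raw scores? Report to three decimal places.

Σσ²ᵢ = 1.60² + 0.78² + 1.39² + 1.56² = 7.5341
Covariances σ_ij = r_ij · s_i · s_j:
  σ(Item 1,Item 2) = 0.53 × 1.60 × 0.78 = 0.6614
  σ(Item 1,Item 3) = 0.26 × 1.60 × 1.39 = 0.5782
  σ(Item 1,Item 4) = 0.17 × 1.60 × 1.56 = 0.4243
  σ(Item 2,Item 3) = 0.39 × 0.78 × 1.39 = 0.4228
  σ(Item 2,Item 4) = 0.26 × 0.78 × 1.56 = 0.3164
  σ(Item 3,Item 4) = 0.37 × 1.39 × 1.56 = 0.8023
σ²_T = Σσ²ᵢ + 2·Σσ_ij = 7.5341 + 2 × 3.2054 = 13.9449
α = (4/3)·(1 − 7.5341/13.9449) = 0.613

α = 0.613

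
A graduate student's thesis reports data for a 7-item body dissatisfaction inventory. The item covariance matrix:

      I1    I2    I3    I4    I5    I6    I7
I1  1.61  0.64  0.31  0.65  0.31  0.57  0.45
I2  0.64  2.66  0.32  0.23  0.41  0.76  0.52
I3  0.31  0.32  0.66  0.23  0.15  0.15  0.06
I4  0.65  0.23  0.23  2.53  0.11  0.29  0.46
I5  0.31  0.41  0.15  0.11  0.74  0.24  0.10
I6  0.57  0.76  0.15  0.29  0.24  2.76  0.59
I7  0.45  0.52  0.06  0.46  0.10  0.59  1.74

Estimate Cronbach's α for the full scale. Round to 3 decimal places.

sum of item variances = 1.61 + 2.66 + 0.66 + 2.53 + 0.74 + 2.76 + 1.74 = 12.70
Σ_{i<j} σ_ij = 7.55
Var(T) = 12.70 + 2 × 7.55 = 27.80
α = (k/(k−1))·(1 − sum of item variances/Var(T)) = (7/6)·(1 − 12.70/27.80) = 0.634

α = 0.634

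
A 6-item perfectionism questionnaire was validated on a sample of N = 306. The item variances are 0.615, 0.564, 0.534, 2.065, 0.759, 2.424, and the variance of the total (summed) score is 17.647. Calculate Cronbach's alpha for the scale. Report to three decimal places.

Cronbach's alpha = 0.727

Σσ²ᵢ = 0.615 + 0.564 + 0.534 + 2.065 + 0.759 + 2.424 = 6.961
α = (k/(k−1))·(1 − Σσ²ᵢ/Var(T)) = (6/5)·(1 − 6.961/17.647) = 0.727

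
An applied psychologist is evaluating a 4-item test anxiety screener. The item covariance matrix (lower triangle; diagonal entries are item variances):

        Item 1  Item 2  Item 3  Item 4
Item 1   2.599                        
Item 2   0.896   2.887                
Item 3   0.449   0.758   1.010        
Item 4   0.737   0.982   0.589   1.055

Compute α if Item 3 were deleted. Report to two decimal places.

Remaining items: Item 1, Item 2, Item 4 (k = 3).
Σσᵢ² = 2.599 + 2.887 + 1.055 = 6.541
total variance = 6.541 + 2 × 2.615 = 11.771
α (item deleted) = (3/2)·(1 − 6.541/11.771) = 0.67

α = 0.67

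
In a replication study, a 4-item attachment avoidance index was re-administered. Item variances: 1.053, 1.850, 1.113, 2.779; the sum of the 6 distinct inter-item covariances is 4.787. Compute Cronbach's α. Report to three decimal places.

Σσᵢ² = 1.053 + 1.850 + 1.113 + 2.779 = 6.795
Sum of distinct covariances = 4.787
σ²_total = Σσᵢ² + 2·Σcov = 6.795 + 2 × 4.787 = 16.369
α = (4/3)·(1 − 6.795/16.369) = 0.780

Cronbach's α = 0.780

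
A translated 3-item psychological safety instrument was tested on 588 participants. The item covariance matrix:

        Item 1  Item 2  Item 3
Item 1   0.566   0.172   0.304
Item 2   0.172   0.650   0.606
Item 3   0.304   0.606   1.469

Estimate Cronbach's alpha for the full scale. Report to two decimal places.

α = 0.67

ΣVar(i) = 0.566 + 0.650 + 1.469 = 2.685
Σ_{i<j} σ_ij = 1.082
σ²_total = 2.685 + 2 × 1.082 = 4.849
α = (k/(k−1))·(1 − ΣVar(i)/σ²_total) = (3/2)·(1 − 2.685/4.849) = 0.67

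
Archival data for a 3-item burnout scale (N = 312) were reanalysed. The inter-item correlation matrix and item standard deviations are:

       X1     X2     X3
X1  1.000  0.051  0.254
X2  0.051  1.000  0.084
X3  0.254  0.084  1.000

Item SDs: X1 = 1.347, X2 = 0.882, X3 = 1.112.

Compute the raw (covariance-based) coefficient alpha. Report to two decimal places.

α = 0.32

Σσ²ᵢ = 1.347² + 0.882² + 1.112² = 3.8289
Covariances σ_ij = r_ij · s_i · s_j:
  σ(X1,X2) = 0.051 × 1.347 × 0.882 = 0.0606
  σ(X1,X3) = 0.254 × 1.347 × 1.112 = 0.3805
  σ(X2,X3) = 0.084 × 0.882 × 1.112 = 0.0824
σ²_T = Σσ²ᵢ + 2·Σσ_ij = 3.8289 + 2 × 0.5235 = 4.8759
α = (3/2)·(1 − 3.8289/4.8759) = 0.32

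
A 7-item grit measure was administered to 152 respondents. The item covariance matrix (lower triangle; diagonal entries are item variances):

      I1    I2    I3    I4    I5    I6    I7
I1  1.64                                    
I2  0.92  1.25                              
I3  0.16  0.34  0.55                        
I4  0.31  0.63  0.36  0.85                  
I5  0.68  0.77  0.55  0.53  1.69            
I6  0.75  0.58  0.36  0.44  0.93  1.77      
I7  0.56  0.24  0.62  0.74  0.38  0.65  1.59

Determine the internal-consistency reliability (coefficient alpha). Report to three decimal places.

α = 0.830

Σσ²ᵢ = 1.64 + 1.25 + 0.55 + 0.85 + 1.69 + 1.77 + 1.59 = 9.34
Sum of off-diagonal covariances = 11.50
σ²_T = 9.34 + 2 × 11.50 = 32.34
α = (k/(k−1))·(1 − Σσ²ᵢ/σ²_T) = (7/6)·(1 − 9.34/32.34) = 0.830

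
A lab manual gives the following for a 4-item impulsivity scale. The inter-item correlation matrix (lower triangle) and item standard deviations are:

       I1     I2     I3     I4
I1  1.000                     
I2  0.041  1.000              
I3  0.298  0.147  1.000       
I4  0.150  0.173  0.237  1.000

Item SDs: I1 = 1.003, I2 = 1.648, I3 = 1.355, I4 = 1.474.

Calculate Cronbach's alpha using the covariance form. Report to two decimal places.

Σσ²ᵢ = 1.003² + 1.648² + 1.355² + 1.474² = 7.7306
Covariances σ_ij = r_ij · s_i · s_j:
  σ(I1,I2) = 0.041 × 1.003 × 1.648 = 0.0678
  σ(I1,I3) = 0.298 × 1.003 × 1.355 = 0.4050
  σ(I1,I4) = 0.150 × 1.003 × 1.474 = 0.2218
  σ(I2,I3) = 0.147 × 1.648 × 1.355 = 0.3283
  σ(I2,I4) = 0.173 × 1.648 × 1.474 = 0.4202
  σ(I3,I4) = 0.237 × 1.355 × 1.474 = 0.4734
σ²_T = Σσ²ᵢ + 2·Σσ_ij = 7.7306 + 2 × 1.9165 = 11.5636
α = (4/3)·(1 − 7.7306/11.5636) = 0.44

α = 0.44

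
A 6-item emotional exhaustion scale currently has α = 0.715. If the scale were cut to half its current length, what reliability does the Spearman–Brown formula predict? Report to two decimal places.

predicted reliability = 0.56

Length factor m = 1/2
α' = m·α / (1 − (1−m)·α)
   = 1/2 × 0.715 / (1 − (1 − 1/2) × 0.715)
   = 0.3575 / 0.6425 = 0.56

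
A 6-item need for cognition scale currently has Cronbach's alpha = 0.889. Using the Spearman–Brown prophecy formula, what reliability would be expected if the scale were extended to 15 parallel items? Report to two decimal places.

Length factor m = 15/6 = 2.5000
α' = m·α / (1 + (m−1)·α)
   = 15/6 × 0.889 / (1 + (15/6 − 1) × 0.889)
   = 2.2225 / 2.3335 = 0.95

predicted reliability = 0.95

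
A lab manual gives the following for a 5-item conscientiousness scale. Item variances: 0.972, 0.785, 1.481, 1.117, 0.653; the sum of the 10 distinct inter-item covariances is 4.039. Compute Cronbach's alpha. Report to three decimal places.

sum of item variances = 0.972 + 0.785 + 1.481 + 1.117 + 0.653 = 5.008
Sum of distinct covariances = 4.039
σ²_T = sum of item variances + 2·Σcov = 5.008 + 2 × 4.039 = 13.086
α = (5/4)·(1 − 5.008/13.086) = 0.772

Cronbach's alpha = 0.772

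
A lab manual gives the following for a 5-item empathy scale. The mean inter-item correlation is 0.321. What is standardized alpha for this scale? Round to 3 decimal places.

Standardized α = k·r̄ / (1 + (k−1)·r̄) = 5 × 0.321 / (1 + 4 × 0.321)
  = 1.6050 / 2.2840 = 0.703

standardized alpha = 0.703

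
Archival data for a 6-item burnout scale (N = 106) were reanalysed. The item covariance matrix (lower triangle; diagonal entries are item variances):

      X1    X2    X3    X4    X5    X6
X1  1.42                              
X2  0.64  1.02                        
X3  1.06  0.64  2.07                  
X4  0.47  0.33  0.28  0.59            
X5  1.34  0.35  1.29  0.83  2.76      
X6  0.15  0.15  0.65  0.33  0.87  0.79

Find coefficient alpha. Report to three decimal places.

coefficient alpha = 0.821

ΣVar(i) = 1.42 + 1.02 + 2.07 + 0.59 + 2.76 + 0.79 = 8.65
Sum of the distinct covariances = 9.38
total variance = 8.65 + 2 × 9.38 = 27.41
α = (k/(k−1))·(1 − ΣVar(i)/total variance) = (6/5)·(1 − 8.65/27.41) = 0.821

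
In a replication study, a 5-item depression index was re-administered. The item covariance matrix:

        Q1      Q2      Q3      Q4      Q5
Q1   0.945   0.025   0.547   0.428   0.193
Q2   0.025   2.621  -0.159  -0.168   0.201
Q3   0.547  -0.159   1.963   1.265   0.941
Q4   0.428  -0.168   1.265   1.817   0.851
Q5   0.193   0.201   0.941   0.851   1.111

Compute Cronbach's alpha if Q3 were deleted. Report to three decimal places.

Cronbach's alpha = 0.427

Remaining items: Q1, Q2, Q4, Q5 (k = 4).
Σσ²ᵢ = 0.945 + 2.621 + 1.817 + 1.111 = 6.494
total variance = 6.494 + 2 × 1.530 = 9.554
α (item deleted) = (4/3)·(1 − 6.494/9.554) = 0.427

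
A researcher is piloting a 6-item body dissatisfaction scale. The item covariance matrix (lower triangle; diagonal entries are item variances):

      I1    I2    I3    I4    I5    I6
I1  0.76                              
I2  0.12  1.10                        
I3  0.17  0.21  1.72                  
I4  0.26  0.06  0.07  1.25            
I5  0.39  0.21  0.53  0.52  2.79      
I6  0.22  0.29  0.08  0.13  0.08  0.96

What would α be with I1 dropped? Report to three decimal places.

Remaining items: I2, I3, I4, I5, I6 (k = 5).
sum of item variances = 1.10 + 1.72 + 1.25 + 2.79 + 0.96 = 7.82
total variance = 7.82 + 2 × 2.18 = 12.18
α (item deleted) = (5/4)·(1 − 7.82/12.18) = 0.447

α = 0.447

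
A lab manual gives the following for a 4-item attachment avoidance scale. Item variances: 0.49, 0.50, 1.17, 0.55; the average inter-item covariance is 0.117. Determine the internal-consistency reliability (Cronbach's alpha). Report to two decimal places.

sum of item variances = 0.49 + 0.50 + 1.17 + 0.55 = 2.71
Sum of the 6 distinct covariances = 6 × 0.117 = 0.702
total variance = sum of item variances + 2·Σcov = 2.71 + 2 × 0.702 = 4.114
α = (4/3)·(1 − 2.71/4.114) = 0.46

Cronbach's alpha = 0.46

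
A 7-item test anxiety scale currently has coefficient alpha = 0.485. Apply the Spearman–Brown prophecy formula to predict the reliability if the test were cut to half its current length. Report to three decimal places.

predicted reliability = 0.320

Length factor m = 1/2
α' = m·α / (1 − (1−m)·α)
   = 1/2 × 0.485 / (1 − (1 − 1/2) × 0.485)
   = 0.2425 / 0.7575 = 0.320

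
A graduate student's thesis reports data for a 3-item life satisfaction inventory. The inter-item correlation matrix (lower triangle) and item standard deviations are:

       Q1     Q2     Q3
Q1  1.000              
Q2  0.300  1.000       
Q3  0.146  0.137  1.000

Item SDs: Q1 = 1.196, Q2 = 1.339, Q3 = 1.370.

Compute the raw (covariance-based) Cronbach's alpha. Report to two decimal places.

α = 0.41

Σσ²ᵢ = 1.196² + 1.339² + 1.370² = 5.1002
Covariances σ_ij = r_ij · s_i · s_j:
  σ(Q1,Q2) = 0.300 × 1.196 × 1.339 = 0.4804
  σ(Q1,Q3) = 0.146 × 1.196 × 1.370 = 0.2392
  σ(Q2,Q3) = 0.137 × 1.339 × 1.370 = 0.2513
σ²_T = Σσ²ᵢ + 2·Σσ_ij = 5.1002 + 2 × 0.9709 = 7.0420
α = (3/2)·(1 − 5.1002/7.0420) = 0.41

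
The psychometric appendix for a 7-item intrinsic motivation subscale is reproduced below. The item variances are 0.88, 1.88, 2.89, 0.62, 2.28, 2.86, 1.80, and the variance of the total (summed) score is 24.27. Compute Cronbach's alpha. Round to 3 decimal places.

Cronbach's alpha = 0.532

ΣVar(i) = 0.88 + 1.88 + 2.89 + 0.62 + 2.28 + 2.86 + 1.80 = 13.21
α = (k/(k−1))·(1 − ΣVar(i)/total variance) = (7/6)·(1 − 13.21/24.27) = 0.532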